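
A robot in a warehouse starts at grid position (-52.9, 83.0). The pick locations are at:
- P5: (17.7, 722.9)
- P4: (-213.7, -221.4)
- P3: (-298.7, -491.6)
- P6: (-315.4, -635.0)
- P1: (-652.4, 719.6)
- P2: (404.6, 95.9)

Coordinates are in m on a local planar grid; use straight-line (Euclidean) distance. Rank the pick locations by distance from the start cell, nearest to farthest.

Distance from the start cell at (-52.9, 83.0) to each:
P4 (-213.7, -221.4): 344.3 m
P2 (404.6, 95.9): 457.7 m
P3 (-298.7, -491.6): 625.0 m
P5 (17.7, 722.9): 643.8 m
P6 (-315.4, -635.0): 764.5 m
P1 (-652.4, 719.6): 874.4 m

P4, P2, P3, P5, P6, P1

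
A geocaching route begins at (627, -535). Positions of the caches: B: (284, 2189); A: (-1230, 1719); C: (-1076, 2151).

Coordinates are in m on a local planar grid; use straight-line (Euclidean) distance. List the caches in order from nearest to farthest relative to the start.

Computing each straight-line distance from (627, -535):
B (284, 2189): 2745.5 m
A (-1230, 1719): 2920.4 m
C (-1076, 2151): 3180.4 m

B, A, C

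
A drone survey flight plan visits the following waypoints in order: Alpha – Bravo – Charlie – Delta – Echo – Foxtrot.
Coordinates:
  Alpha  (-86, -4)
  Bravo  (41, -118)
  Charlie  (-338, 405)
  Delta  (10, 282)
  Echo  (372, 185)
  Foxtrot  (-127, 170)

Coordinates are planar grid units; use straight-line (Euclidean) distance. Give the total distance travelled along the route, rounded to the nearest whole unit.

2060

Leg distances:
Alpha→Bravo: 170.7  (cumulative 170.7)
Bravo→Charlie: 645.9  (cumulative 816.5)
Charlie→Delta: 369.1  (cumulative 1185.6)
Delta→Echo: 374.8  (cumulative 1560.4)
Echo→Foxtrot: 499.2  (cumulative 2059.6)
Total route length ≈ 2060.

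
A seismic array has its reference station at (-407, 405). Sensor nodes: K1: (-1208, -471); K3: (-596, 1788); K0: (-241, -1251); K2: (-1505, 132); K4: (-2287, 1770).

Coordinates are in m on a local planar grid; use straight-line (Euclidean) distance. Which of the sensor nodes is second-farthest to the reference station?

Distance to each, sorted:
K4: 2323.3 m
K0: 1664.3 m
K3: 1395.9 m
K1: 1187.0 m
K2: 1131.4 m
The second-farthest is K0 at 1664.3 m.

K0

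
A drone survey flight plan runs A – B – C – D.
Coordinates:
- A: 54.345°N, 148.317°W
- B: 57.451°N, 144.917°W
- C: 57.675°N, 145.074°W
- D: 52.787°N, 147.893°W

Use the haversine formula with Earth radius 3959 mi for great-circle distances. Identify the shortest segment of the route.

B–C

Leg distances:
A→B: 251.7 mi
B→C: 16.5 mi
C→D: 355.5 mi
The shortest leg is B–C at 16.5 mi.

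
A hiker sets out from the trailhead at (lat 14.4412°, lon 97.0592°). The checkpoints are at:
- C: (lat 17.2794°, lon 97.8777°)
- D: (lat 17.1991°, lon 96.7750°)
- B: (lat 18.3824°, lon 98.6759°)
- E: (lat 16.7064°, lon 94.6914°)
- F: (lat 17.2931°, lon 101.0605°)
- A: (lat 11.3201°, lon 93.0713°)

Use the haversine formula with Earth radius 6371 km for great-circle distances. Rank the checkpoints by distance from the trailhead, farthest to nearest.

A, F, B, E, C, D

Computing each great-circle distance from (lat 14.4412°, lon 97.0592°):
A (lat 11.3201°, lon 93.0713°): 554.3 km
F (lat 17.2931°, lon 101.0605°): 532.6 km
B (lat 18.3824°, lon 98.6759°): 470.9 km
E (lat 16.7064°, lon 94.6914°): 357.4 km
C (lat 17.2794°, lon 97.8777°): 327.5 km
D (lat 17.1991°, lon 96.7750°): 308.2 km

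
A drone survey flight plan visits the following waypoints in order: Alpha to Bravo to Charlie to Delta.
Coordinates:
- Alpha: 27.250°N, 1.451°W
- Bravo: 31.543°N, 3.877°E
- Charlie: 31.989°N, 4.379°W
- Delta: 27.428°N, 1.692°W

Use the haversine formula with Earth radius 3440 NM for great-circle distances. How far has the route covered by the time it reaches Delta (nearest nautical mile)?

Leg distances:
Alpha→Bravo: 379.5 NM  (cumulative 379.5 NM)
Bravo→Charlie: 422.2 NM  (cumulative 801.7 NM)
Charlie→Delta: 307.6 NM  (cumulative 1109.3 NM)
Cumulative distance at Delta ≈ 1109 NM.

1109 NM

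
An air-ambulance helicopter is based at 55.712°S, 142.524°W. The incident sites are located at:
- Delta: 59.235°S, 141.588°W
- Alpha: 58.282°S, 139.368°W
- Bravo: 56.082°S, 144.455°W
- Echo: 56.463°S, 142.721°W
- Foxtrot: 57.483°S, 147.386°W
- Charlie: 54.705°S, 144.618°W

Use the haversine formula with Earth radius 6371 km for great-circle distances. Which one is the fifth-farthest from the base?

Distances from the base (55.712°S, 142.524°W):
Delta: 395.7 km
Foxtrot: 356.7 km
Alpha: 343.7 km
Charlie: 173.7 km
Bravo: 127.2 km
Echo: 84.4 km
The fifth-farthest is Bravo at 127.2 km.

Bravo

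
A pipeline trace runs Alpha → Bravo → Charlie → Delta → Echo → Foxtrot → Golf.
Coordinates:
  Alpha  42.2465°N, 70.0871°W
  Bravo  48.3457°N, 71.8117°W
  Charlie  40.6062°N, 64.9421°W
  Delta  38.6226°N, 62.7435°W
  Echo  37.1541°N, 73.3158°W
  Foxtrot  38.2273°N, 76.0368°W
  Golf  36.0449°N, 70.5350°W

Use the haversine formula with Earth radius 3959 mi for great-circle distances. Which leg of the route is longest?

Leg distances:
Alpha→Bravo: 429.7 mi
Bravo→Charlie: 632.4 mi
Charlie→Delta: 180.2 mi
Delta→Echo: 585.0 mi
Echo→Foxtrot: 166.2 mi
Foxtrot→Golf: 338.4 mi
The longest leg is Bravo–Charlie at 632.4 mi.

Bravo–Charlie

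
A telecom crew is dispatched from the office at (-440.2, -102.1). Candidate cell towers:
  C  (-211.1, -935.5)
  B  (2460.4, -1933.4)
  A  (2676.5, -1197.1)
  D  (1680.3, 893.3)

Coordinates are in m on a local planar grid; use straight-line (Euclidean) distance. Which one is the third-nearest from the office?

A

Distances from the office ((-440.2, -102.1)):
C: 864.3 m
D: 2342.5 m
A: 3303.5 m
B: 3430.3 m
The third-nearest is A at 3303.5 m.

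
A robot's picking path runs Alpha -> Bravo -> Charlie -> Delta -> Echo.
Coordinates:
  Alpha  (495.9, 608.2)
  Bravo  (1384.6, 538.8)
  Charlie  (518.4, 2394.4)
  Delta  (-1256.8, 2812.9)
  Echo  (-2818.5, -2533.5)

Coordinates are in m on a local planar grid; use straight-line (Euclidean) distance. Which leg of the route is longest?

Delta–Echo

Leg distances:
Alpha→Bravo: 891.4 m
Bravo→Charlie: 2047.8 m
Charlie→Delta: 1823.9 m
Delta→Echo: 5569.8 m
The longest leg is Delta–Echo at 5569.8 m.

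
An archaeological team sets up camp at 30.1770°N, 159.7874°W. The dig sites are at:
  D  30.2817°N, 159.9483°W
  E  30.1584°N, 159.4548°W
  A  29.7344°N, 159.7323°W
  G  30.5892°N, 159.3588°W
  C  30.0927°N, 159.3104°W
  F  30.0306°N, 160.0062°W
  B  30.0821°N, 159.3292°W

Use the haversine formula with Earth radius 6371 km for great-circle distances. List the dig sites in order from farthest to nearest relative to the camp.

G, A, C, B, E, F, D

Computing each great-circle distance from 30.1770°N, 159.7874°W:
G 30.5892°N, 159.3588°W: 61.6 km
A 29.7344°N, 159.7323°W: 49.5 km
C 30.0927°N, 159.3104°W: 46.8 km
B 30.0821°N, 159.3292°W: 45.3 km
E 30.1584°N, 159.4548°W: 32.0 km
F 30.0306°N, 160.0062°W: 26.6 km
D 30.2817°N, 159.9483°W: 19.4 km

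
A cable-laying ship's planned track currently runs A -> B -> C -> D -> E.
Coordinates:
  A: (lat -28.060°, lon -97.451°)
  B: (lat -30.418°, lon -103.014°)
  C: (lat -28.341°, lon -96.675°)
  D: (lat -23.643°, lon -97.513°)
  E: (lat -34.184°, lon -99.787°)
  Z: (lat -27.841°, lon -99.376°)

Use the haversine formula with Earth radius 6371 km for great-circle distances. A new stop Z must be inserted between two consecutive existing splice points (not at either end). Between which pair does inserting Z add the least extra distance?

Added distance for inserting Z between each consecutive pair:
A–B: 45.6 km
B–C: 69.5 km
C–D: 244.3 km
D–E: 16.4 km
Smallest added distance is 16.4 km, inserting between D and E.

between D and E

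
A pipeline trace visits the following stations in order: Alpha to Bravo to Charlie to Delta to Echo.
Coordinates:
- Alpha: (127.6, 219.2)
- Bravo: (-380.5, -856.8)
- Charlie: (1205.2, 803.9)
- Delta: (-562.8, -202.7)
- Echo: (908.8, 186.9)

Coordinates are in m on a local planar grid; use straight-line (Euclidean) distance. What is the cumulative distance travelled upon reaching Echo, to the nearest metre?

7043 m

Leg distances:
Alpha→Bravo: 1189.9 m  (cumulative 1189.9 m)
Bravo→Charlie: 2296.2 m  (cumulative 3486.1 m)
Charlie→Delta: 2034.5 m  (cumulative 5520.6 m)
Delta→Echo: 1522.3 m  (cumulative 7042.9 m)
Cumulative distance at Echo ≈ 7043 m.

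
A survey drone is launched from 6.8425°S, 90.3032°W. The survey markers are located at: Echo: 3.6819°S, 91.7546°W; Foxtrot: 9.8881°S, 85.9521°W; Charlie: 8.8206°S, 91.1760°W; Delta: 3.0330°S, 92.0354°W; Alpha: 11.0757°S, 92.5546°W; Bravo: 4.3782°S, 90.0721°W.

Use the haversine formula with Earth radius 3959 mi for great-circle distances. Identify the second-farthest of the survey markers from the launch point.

Distances from the launch point (6.8425°S, 90.3032°W):
Foxtrot: 364.3 mi
Alpha: 330.4 mi
Delta: 289.0 mi
Echo: 240.1 mi
Bravo: 171.0 mi
Charlie: 149.2 mi
The second-farthest is Alpha at 330.4 mi.

Alpha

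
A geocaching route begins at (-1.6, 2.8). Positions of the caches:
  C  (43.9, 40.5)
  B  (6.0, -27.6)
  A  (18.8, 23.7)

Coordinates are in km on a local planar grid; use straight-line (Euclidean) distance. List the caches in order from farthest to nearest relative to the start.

Distances from the start:
C (43.9, 40.5): 59.1 km
B (6.0, -27.6): 31.3 km
A (18.8, 23.7): 29.2 km

C, B, A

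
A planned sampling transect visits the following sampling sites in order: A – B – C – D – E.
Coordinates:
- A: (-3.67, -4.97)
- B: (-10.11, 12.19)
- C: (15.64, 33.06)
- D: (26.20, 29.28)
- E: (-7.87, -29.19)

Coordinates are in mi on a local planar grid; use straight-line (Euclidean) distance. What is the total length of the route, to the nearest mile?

Leg distances:
A→B: 18.3 mi  (cumulative 18.3 mi)
B→C: 33.1 mi  (cumulative 51.5 mi)
C→D: 11.2 mi  (cumulative 62.7 mi)
D→E: 67.7 mi  (cumulative 130.4 mi)
Total route length ≈ 130 mi.

130 mi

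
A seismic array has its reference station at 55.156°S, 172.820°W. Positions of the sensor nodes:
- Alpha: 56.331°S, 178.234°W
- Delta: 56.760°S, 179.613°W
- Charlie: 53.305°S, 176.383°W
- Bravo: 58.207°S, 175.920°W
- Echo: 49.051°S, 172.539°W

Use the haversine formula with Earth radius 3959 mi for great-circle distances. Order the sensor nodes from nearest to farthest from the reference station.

Computing each great-circle distance from 55.156°S, 172.820°W:
Charlie 53.305°S, 176.383°W: 192.5 mi
Alpha 56.331°S, 178.234°W: 225.6 mi
Bravo 58.207°S, 175.920°W: 241.4 mi
Delta 56.760°S, 179.613°W: 285.0 mi
Echo 49.051°S, 172.539°W: 422.0 mi

Charlie, Alpha, Bravo, Delta, Echo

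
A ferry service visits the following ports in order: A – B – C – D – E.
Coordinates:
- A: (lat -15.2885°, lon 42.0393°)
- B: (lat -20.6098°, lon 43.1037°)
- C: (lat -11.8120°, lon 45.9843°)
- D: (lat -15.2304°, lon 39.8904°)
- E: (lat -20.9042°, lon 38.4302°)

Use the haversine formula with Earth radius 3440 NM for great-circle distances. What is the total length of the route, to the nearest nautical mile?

Leg distances:
A→B: 325.2 NM  (cumulative 325.2 NM)
B→C: 553.6 NM  (cumulative 878.9 NM)
C→D: 410.6 NM  (cumulative 1289.5 NM)
D→E: 350.7 NM  (cumulative 1640.2 NM)
Total route length ≈ 1640 NM.

1640 NM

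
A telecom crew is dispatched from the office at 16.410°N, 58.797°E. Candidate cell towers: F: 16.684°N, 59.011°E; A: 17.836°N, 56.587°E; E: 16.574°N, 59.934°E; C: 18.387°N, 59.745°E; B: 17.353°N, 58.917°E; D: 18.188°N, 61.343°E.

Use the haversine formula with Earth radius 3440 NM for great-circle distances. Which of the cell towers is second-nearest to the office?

Distances from the office (16.410°N, 58.797°E):
F: 20.6 NM
B: 57.0 NM
E: 66.2 NM
C: 130.5 NM
A: 153.0 NM
D: 180.8 NM
The second-nearest is B at 57.0 NM.

B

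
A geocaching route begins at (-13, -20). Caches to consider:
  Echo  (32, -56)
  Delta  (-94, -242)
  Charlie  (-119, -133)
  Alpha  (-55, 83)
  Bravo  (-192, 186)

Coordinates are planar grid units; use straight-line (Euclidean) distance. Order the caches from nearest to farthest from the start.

Echo, Alpha, Charlie, Delta, Bravo

Distance from the start at (-13, -20) to each:
Echo (32, -56): 57.6
Alpha (-55, 83): 111.2
Charlie (-119, -133): 154.9
Delta (-94, -242): 236.3
Bravo (-192, 186): 272.9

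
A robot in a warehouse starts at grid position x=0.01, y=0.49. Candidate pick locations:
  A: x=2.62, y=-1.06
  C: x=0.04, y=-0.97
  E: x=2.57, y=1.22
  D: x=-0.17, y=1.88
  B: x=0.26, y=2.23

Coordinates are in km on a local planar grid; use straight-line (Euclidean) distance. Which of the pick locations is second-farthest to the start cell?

Distances from the start cell (x=0.01, y=0.49):
A: 3.0 km
E: 2.7 km
B: 1.8 km
C: 1.5 km
D: 1.4 km
The second-farthest is E at 2.7 km.

E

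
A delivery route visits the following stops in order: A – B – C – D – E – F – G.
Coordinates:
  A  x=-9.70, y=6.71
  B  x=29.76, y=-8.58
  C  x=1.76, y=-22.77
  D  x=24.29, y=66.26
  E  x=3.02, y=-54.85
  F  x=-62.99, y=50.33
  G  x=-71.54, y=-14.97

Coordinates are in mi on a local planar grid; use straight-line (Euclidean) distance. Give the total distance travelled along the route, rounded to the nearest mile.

479 mi

Leg distances:
A→B: 42.3 mi  (cumulative 42.3 mi)
B→C: 31.4 mi  (cumulative 73.7 mi)
C→D: 91.8 mi  (cumulative 165.5 mi)
D→E: 123.0 mi  (cumulative 288.5 mi)
E→F: 124.2 mi  (cumulative 412.7 mi)
F→G: 65.9 mi  (cumulative 478.5 mi)
Total route length ≈ 479 mi.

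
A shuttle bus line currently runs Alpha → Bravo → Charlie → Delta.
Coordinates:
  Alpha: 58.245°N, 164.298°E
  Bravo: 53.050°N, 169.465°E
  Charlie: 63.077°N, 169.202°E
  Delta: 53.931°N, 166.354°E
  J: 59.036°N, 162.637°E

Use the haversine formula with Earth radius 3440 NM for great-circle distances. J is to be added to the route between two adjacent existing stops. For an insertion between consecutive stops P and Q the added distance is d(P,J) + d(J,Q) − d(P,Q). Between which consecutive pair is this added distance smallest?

Added distance for inserting J between each consecutive pair:
Alpha–Bravo: 138.6 NM
Bravo–Charlie: 131.9 NM
Charlie–Delta: 82.3 NM
Smallest added distance is 82.3 NM, inserting between Charlie and Delta.

between Charlie and Delta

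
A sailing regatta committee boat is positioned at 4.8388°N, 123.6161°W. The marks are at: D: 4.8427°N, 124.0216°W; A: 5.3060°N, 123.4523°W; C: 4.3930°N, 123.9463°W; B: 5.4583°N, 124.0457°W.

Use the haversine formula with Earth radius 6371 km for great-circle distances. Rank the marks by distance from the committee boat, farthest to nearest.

Computing each great-circle distance from 4.8388°N, 123.6161°W:
B 5.4583°N, 124.0457°W: 83.7 km
C 4.3930°N, 123.9463°W: 61.6 km
A 5.3060°N, 123.4523°W: 55.0 km
D 4.8427°N, 124.0216°W: 44.9 km

B, C, A, D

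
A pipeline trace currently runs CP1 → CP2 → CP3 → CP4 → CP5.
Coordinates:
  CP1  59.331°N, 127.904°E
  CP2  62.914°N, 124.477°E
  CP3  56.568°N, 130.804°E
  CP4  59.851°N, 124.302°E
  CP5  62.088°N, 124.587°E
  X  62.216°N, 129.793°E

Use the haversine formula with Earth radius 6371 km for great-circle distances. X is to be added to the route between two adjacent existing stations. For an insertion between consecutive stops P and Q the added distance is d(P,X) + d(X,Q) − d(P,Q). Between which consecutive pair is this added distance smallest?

Added distance for inserting X between each consecutive pair:
CP1–CP2: 181.1 km
CP2–CP3: 124.9 km
CP3–CP4: 499.0 km
CP4–CP5: 417.0 km
Smallest added distance is 124.9 km, inserting between CP2 and CP3.

between CP2 and CP3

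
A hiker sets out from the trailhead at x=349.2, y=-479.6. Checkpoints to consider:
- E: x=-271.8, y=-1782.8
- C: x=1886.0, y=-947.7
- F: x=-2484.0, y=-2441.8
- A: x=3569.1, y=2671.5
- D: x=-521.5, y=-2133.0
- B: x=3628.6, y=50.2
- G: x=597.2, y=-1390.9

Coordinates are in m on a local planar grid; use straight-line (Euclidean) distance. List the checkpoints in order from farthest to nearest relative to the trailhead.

Distances from the trailhead:
A x=3569.1, y=2671.5: 4505.2 m
F x=-2484.0, y=-2441.8: 3446.3 m
B x=3628.6, y=50.2: 3321.9 m
D x=-521.5, y=-2133.0: 1868.6 m
C x=1886.0, y=-947.7: 1606.5 m
E x=-271.8, y=-1782.8: 1443.6 m
G x=597.2, y=-1390.9: 944.4 m

A, F, B, D, C, E, G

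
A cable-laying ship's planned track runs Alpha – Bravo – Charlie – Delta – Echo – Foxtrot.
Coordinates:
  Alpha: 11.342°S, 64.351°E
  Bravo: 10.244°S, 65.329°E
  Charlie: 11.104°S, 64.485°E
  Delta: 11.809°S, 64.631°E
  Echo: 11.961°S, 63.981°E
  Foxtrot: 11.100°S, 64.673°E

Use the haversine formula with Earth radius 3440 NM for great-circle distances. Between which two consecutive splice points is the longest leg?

Leg distances:
Alpha→Bravo: 87.6 NM
Bravo→Charlie: 71.7 NM
Charlie→Delta: 43.2 NM
Delta→Echo: 39.3 NM
Echo→Foxtrot: 65.8 NM
The longest leg is Alpha–Bravo at 87.6 NM.

Alpha–Bravo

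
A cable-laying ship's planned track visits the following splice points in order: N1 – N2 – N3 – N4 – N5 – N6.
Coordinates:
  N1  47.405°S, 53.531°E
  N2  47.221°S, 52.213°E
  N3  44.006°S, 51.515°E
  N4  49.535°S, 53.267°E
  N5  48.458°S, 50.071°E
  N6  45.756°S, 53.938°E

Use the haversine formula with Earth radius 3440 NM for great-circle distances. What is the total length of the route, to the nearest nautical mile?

Leg distances:
N1→N2: 54.8 NM  (cumulative 54.8 NM)
N2→N3: 195.2 NM  (cumulative 250.0 NM)
N3→N4: 339.7 NM  (cumulative 589.7 NM)
N4→N5: 141.5 NM  (cumulative 731.2 NM)
N5→N6: 226.4 NM  (cumulative 957.6 NM)
Total route length ≈ 958 NM.

958 NM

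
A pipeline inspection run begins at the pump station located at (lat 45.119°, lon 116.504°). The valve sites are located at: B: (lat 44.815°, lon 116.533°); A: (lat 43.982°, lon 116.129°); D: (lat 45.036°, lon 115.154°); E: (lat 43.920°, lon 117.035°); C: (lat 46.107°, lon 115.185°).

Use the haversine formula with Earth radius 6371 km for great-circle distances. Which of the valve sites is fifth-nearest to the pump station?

C

Distances from the pump station ((lat 45.119°, lon 116.504°)):
B: 33.9 km
D: 106.4 km
A: 129.9 km
E: 139.8 km
C: 150.3 km
The fifth-nearest is C at 150.3 km.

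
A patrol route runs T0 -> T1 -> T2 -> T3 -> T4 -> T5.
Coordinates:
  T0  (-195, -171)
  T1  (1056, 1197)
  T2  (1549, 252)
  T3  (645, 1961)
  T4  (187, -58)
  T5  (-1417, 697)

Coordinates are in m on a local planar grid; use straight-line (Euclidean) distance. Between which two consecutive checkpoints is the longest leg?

Leg distances:
T0→T1: 1853.8 m
T1→T2: 1065.9 m
T2→T3: 1933.4 m
T3→T4: 2070.3 m
T4→T5: 1772.8 m
The longest leg is T3–T4 at 2070.3 m.

T3–T4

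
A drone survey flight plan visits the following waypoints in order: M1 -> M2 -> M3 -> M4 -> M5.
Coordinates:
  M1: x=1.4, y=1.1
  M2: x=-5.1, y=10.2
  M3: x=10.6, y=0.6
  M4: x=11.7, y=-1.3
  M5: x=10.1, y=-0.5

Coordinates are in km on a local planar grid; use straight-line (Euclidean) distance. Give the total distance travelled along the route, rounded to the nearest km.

Leg distances:
M1→M2: 11.2 km  (cumulative 11.2 km)
M2→M3: 18.4 km  (cumulative 29.6 km)
M3→M4: 2.2 km  (cumulative 31.8 km)
M4→M5: 1.8 km  (cumulative 33.6 km)
Total route length ≈ 34 km.

34 km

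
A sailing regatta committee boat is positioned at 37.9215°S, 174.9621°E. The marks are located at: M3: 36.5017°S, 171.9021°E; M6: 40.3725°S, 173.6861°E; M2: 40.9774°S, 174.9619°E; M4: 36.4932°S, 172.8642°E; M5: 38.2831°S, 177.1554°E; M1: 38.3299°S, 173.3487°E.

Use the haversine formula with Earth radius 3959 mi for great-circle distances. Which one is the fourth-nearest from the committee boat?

Distance to each, sorted:
M1: 92.1 mi
M5: 121.8 mi
M4: 151.9 mi
M6: 182.6 mi
M3: 194.9 mi
M2: 211.2 mi
The fourth-nearest is M6 at 182.6 mi.

M6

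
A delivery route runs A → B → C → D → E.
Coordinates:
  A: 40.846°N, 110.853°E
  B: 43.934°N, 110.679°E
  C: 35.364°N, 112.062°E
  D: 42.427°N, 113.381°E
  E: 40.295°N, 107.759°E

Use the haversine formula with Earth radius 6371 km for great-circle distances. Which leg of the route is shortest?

A–B

Leg distances:
A→B: 343.7 km
B→C: 960.2 km
C→D: 793.6 km
D→E: 525.5 km
The shortest leg is A–B at 343.7 km.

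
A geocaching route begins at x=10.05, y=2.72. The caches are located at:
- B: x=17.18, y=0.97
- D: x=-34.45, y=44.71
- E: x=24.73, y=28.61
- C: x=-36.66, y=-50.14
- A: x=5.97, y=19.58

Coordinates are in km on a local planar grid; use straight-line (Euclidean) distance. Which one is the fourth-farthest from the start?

Distance to each, sorted:
C: 70.5 km
D: 61.2 km
E: 29.8 km
A: 17.3 km
B: 7.3 km
The fourth-farthest is A at 17.3 km.

A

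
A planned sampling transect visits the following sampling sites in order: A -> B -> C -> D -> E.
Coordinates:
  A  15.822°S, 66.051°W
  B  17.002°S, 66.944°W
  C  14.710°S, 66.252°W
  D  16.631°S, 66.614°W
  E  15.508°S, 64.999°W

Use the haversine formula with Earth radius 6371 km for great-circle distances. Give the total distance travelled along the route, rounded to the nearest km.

858 km

Leg distances:
A→B: 162.1 km  (cumulative 162.1 km)
B→C: 265.4 km  (cumulative 427.5 km)
C→D: 217.1 km  (cumulative 644.6 km)
D→E: 213.0 km  (cumulative 857.6 km)
Total route length ≈ 858 km.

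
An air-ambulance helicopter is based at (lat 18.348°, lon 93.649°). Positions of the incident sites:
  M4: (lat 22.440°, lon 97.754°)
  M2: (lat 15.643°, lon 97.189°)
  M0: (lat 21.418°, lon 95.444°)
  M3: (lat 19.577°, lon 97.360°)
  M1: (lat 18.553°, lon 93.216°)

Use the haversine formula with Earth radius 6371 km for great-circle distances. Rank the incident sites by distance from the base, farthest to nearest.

M4, M2, M3, M0, M1

Computing each great-circle distance from (lat 18.348°, lon 93.649°):
M4 (lat 22.440°, lon 97.754°): 624.5 km
M2 (lat 15.643°, lon 97.189°): 481.8 km
M3 (lat 19.577°, lon 97.360°): 413.5 km
M0 (lat 21.418°, lon 95.444°): 389.6 km
M1 (lat 18.553°, lon 93.216°): 51.0 km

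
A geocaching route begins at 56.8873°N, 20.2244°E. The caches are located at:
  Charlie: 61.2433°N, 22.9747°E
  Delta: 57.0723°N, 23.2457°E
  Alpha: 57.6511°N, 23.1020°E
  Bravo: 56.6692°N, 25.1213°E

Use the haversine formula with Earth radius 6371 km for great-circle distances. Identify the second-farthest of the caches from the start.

Bravo

Distances from the start (56.8873°N, 20.2244°E):
Charlie: 509.1 km
Bravo: 299.2 km
Alpha: 192.7 km
Delta: 184.2 km
The second-farthest is Bravo at 299.2 km.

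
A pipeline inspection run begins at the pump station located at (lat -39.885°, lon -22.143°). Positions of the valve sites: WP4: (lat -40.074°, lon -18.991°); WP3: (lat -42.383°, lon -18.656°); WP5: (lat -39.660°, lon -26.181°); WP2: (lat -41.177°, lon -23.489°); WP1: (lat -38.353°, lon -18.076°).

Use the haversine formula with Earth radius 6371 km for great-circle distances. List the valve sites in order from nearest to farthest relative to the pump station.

WP2, WP4, WP5, WP1, WP3

Distances from the pump station:
WP2 (lat -41.177°, lon -23.489°): 183.2 km
WP4 (lat -40.074°, lon -18.991°): 269.4 km
WP5 (lat -39.660°, lon -26.181°): 346.0 km
WP1 (lat -38.353°, lon -18.076°): 390.0 km
WP3 (lat -42.383°, lon -18.656°): 403.0 km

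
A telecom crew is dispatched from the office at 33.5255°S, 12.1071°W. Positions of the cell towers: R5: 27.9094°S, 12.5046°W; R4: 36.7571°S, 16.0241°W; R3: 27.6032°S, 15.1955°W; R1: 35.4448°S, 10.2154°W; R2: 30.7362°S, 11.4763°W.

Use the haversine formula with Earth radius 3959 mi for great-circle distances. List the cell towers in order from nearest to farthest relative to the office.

R1, R2, R4, R5, R3

Distances from the office:
R1 35.4448°S, 10.2154°W: 170.9 mi
R2 30.7362°S, 11.4763°W: 196.2 mi
R4 36.7571°S, 16.0241°W: 314.3 mi
R5 27.9094°S, 12.5046°W: 388.8 mi
R3 27.6032°S, 15.1955°W: 448.5 mi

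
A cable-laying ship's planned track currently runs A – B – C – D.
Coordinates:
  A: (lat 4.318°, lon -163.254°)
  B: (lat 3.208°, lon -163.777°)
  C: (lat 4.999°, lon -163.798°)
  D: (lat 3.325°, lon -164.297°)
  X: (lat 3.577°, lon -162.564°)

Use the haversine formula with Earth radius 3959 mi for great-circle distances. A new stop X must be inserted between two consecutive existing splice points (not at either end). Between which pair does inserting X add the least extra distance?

Added distance for inserting X between each consecutive pair:
A–B: 72.6 mi
B–C: 93.6 mi
C–D: 130.1 mi
Smallest added distance is 72.6 mi, inserting between A and B.

between A and B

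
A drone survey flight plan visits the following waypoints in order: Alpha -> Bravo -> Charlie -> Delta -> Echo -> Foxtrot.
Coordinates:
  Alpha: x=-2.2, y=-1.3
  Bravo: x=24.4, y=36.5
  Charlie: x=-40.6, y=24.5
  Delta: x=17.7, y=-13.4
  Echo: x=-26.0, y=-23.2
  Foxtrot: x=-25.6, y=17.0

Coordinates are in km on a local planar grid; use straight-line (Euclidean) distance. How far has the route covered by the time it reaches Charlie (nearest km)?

112 km

Leg distances:
Alpha→Bravo: 46.2 km  (cumulative 46.2 km)
Bravo→Charlie: 66.1 km  (cumulative 112.3 km)
Cumulative distance at Charlie ≈ 112 km.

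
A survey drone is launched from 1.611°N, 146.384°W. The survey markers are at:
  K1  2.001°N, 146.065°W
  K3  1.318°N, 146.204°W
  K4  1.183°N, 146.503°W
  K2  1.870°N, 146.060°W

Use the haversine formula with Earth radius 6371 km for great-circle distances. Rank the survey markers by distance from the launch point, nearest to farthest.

K3, K2, K4, K1

Distance from the launch point at 1.611°N, 146.384°W to each:
K3 1.318°N, 146.204°W: 38.2 km
K2 1.870°N, 146.060°W: 46.1 km
K4 1.183°N, 146.503°W: 49.4 km
K1 2.001°N, 146.065°W: 56.0 km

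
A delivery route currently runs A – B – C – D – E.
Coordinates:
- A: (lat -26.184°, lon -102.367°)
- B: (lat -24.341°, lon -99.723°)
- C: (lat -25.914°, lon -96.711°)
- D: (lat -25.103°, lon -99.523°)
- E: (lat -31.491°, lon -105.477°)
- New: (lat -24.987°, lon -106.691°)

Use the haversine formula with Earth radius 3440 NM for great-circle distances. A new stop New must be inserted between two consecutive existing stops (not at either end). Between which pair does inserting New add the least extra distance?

Added distance for inserting New between each consecutive pair:
A–B: 445.8 NM
B–C: 736.9 NM
C–D: 773.7 NM
D–E: 289.7 NM
Smallest added distance is 289.7 NM, inserting between D and E.

between D and E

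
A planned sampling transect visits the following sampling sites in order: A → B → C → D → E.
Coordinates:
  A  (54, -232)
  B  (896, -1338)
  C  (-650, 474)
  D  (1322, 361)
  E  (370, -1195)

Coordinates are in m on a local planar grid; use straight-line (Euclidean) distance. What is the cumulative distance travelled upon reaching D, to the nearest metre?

Leg distances:
A→B: 1390.0 m  (cumulative 1390.0 m)
B→C: 2381.9 m  (cumulative 3771.9 m)
C→D: 1975.2 m  (cumulative 5747.2 m)
Cumulative distance at D ≈ 5747 m.

5747 m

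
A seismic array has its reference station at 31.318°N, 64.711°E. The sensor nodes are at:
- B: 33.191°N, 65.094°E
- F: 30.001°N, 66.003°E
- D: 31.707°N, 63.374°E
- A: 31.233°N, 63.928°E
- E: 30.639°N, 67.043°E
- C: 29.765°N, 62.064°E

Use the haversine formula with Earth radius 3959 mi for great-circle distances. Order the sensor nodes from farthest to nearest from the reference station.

C, E, B, F, D, A

Computing each great-circle distance from 31.318°N, 64.711°E:
C 29.765°N, 62.064°E: 190.6 mi
E 30.639°N, 67.043°E: 145.9 mi
B 33.191°N, 65.094°E: 131.3 mi
F 30.001°N, 66.003°E: 119.1 mi
D 31.707°N, 63.374°E: 83.2 mi
A 31.233°N, 63.928°E: 46.6 mi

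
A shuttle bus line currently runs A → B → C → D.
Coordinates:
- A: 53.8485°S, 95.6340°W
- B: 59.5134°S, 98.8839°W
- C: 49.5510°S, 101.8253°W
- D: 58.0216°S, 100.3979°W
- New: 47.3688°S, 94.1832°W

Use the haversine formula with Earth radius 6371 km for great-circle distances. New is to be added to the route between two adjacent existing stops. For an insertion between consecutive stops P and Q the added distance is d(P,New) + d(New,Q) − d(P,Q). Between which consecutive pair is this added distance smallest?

Added distance for inserting New between each consecutive pair:
A–B: 1452.4 km
B–C: 874.5 km
C–D: 921.8 km
Smallest added distance is 874.5 km, inserting between B and C.

between B and C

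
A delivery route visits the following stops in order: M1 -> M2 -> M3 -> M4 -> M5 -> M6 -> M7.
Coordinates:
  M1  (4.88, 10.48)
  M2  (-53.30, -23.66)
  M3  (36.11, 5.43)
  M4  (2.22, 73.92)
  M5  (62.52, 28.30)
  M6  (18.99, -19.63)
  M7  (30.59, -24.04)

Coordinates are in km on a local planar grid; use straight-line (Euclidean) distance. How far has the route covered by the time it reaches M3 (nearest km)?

161 km

Leg distances:
M1→M2: 67.5 km  (cumulative 67.5 km)
M2→M3: 94.0 km  (cumulative 161.5 km)
Cumulative distance at M3 ≈ 161 km.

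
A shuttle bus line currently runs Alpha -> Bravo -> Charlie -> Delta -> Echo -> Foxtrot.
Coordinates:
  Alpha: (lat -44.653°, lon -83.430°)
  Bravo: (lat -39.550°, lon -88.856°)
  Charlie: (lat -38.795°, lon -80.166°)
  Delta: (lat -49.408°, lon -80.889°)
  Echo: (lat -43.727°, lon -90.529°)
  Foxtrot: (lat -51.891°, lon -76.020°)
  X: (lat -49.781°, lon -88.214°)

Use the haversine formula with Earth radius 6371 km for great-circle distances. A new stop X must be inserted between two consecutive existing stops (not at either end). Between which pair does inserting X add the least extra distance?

Added distance for inserting X between each consecutive pair:
Alpha–Bravo: 1091.1 km
Bravo–Charlie: 1762.7 km
Charlie–Delta: 725.3 km
Delta–Echo: 255.9 km
Echo–Foxtrot: 173.4 km
Smallest added distance is 173.4 km, inserting between Echo and Foxtrot.

between Echo and Foxtrot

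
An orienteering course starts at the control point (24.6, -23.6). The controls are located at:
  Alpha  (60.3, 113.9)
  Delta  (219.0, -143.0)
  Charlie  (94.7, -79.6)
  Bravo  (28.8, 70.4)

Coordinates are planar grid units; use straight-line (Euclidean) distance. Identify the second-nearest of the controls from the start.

Bravo

Distances from the start ((24.6, -23.6)):
Charlie: 89.7
Bravo: 94.1
Alpha: 142.1
Delta: 228.1
The second-nearest is Bravo at 94.1.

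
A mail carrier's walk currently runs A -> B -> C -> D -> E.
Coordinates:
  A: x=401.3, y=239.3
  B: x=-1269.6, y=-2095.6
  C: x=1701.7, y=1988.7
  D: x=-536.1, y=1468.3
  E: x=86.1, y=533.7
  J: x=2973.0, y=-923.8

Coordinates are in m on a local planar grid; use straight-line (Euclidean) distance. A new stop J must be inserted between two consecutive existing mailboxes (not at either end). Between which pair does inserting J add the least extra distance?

between B and C

Added distance for inserting J between each consecutive pair:
A–B: 4352.8 m
B–C: 2528.6 m
C–D: 5127.2 m
D–E: 6358.1 m
Smallest added distance is 2528.6 m, inserting between B and C.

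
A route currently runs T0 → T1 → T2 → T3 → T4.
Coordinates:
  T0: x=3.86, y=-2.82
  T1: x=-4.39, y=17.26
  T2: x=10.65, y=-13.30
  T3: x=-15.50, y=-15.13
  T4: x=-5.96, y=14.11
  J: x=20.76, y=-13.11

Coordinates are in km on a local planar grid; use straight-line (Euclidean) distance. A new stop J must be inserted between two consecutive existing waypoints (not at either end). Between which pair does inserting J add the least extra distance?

Added distance for inserting J between each consecutive pair:
T0–T1: 37.5 km
T1–T2: 15.5 km
T2–T3: 20.2 km
T3–T4: 43.7 km
Smallest added distance is 15.5 km, inserting between T1 and T2.

between T1 and T2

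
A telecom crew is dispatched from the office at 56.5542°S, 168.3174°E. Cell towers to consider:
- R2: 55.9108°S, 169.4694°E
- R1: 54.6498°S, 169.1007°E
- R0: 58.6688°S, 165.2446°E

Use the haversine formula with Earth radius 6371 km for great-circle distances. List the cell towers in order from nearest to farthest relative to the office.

R2, R1, R0

Distance from the office at 56.5542°S, 168.3174°E to each:
R2 55.9108°S, 169.4694°E: 100.9 km
R1 54.6498°S, 169.1007°E: 217.4 km
R0 58.6688°S, 165.2446°E: 297.9 km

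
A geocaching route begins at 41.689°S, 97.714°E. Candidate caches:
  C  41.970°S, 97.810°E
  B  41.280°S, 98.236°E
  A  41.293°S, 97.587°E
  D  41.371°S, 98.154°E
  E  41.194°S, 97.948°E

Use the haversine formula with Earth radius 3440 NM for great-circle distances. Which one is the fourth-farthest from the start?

Distance to each, sorted:
B: 34.0 NM
E: 31.5 NM
D: 27.5 NM
A: 24.5 NM
C: 17.4 NM
The fourth-farthest is A at 24.5 NM.

A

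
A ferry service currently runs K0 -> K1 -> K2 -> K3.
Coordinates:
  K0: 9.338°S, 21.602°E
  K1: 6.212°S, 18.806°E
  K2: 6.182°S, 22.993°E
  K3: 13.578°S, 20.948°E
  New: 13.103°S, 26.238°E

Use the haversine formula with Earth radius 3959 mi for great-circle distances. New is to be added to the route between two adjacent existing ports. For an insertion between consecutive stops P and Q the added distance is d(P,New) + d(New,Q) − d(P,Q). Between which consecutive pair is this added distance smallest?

Added distance for inserting New between each consecutive pair:
K0–K1: 814.0 mi
K1–K2: 933.9 mi
K2–K3: 354.3 mi
Smallest added distance is 354.3 mi, inserting between K2 and K3.

between K2 and K3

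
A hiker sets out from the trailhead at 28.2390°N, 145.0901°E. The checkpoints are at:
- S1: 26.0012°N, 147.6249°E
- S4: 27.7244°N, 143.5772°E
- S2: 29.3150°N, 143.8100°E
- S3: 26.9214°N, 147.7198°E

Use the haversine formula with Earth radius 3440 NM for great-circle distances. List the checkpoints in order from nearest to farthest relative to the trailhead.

Distances from the trailhead:
S4 27.7244°N, 143.5772°E: 86.0 NM
S2 29.3150°N, 143.8100°E: 93.3 NM
S3 26.9214°N, 147.7198°E: 160.7 NM
S1 26.0012°N, 147.6249°E: 190.8 NM

S4, S2, S3, S1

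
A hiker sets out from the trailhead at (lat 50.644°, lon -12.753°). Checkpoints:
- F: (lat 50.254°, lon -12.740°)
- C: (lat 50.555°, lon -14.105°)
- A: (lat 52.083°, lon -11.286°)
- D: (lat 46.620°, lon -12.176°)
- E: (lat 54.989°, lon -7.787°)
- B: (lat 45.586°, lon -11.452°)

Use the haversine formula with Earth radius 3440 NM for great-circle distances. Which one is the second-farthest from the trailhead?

B

Distances from the trailhead ((lat 50.644°, lon -12.753°)):
E: 316.9 NM
B: 308.1 NM
D: 242.7 NM
A: 102.4 NM
C: 51.8 NM
F: 23.4 NM
The second-farthest is B at 308.1 NM.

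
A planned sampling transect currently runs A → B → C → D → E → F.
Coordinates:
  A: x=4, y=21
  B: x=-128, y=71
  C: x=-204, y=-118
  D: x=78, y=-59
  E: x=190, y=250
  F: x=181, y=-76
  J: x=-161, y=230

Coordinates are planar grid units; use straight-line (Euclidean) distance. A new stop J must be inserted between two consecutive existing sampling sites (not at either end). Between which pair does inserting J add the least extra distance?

Added distance for inserting J between each consecutive pair:
A–B: 287.5
B–C: 309.3
C–D: 437.6
D–E: 397.9
E–F: 484.4
Smallest added distance is 287.5, inserting between A and B.

between A and B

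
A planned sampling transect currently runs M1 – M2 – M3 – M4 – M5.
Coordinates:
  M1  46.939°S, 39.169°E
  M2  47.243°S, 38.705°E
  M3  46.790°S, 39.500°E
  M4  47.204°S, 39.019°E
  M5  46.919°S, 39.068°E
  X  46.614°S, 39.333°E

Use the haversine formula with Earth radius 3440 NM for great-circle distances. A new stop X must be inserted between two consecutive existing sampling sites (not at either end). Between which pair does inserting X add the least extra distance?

between M2 and M3

Added distance for inserting X between each consecutive pair:
M1–M2: 40.0 NM
M2–M3: 15.9 NM
M3–M4: 18.6 NM
M4–M5: 41.8 NM
Smallest added distance is 15.9 NM, inserting between M2 and M3.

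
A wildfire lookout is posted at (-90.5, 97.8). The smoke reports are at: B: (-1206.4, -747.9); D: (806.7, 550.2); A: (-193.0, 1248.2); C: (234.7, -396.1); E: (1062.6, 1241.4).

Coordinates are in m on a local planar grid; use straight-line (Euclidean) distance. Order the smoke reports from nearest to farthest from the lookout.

Distance from the lookout at (-90.5, 97.8) to each:
C (234.7, -396.1): 591.3 m
D (806.7, 550.2): 1004.8 m
A (-193.0, 1248.2): 1155.0 m
B (-1206.4, -747.9): 1400.2 m
E (1062.6, 1241.4): 1624.0 m

C, D, A, B, E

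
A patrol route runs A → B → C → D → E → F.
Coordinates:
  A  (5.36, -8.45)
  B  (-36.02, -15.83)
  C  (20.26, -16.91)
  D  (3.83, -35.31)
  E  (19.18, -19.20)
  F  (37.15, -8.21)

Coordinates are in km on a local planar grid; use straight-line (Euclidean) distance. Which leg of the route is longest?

B–C

Leg distances:
A→B: 42.0 km
B→C: 56.3 km
C→D: 24.7 km
D→E: 22.3 km
E→F: 21.1 km
The longest leg is B–C at 56.3 km.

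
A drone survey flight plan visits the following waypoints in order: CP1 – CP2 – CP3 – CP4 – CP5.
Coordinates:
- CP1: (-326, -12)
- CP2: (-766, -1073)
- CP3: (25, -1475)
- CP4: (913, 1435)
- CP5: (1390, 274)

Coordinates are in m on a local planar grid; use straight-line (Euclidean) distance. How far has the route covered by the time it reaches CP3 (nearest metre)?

2036 m

Leg distances:
CP1→CP2: 1148.6 m  (cumulative 1148.6 m)
CP2→CP3: 887.3 m  (cumulative 2035.9 m)
Cumulative distance at CP3 ≈ 2036 m.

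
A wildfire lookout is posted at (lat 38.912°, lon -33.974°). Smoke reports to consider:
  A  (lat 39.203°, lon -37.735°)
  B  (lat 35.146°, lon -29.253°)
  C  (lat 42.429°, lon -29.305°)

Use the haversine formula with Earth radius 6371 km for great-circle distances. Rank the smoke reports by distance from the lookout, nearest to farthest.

Computing each great-circle distance from (lat 38.912°, lon -33.974°):
A (lat 39.203°, lon -37.735°): 326.3 km
C (lat 42.429°, lon -29.305°): 554.8 km
B (lat 35.146°, lon -29.253°): 592.3 km

A, C, B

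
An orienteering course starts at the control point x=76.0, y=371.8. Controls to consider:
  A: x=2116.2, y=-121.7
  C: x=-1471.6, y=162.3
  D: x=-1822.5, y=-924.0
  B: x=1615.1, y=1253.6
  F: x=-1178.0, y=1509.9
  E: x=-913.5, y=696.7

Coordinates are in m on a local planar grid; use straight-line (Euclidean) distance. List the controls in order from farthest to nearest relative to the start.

Computing each straight-line distance from x=76.0, y=371.8:
D x=-1822.5, y=-924.0: 2298.6 m
A x=2116.2, y=-121.7: 2099.0 m
B x=1615.1, y=1253.6: 1773.8 m
F x=-1178.0, y=1509.9: 1693.5 m
C x=-1471.6, y=162.3: 1561.7 m
E x=-913.5, y=696.7: 1041.5 m

D, A, B, F, C, E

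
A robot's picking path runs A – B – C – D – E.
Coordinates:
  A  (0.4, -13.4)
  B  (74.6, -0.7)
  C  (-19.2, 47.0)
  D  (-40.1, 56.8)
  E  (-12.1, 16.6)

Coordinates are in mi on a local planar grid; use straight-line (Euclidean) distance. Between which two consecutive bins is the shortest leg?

Leg distances:
A→B: 75.3 mi
B→C: 105.2 mi
C→D: 23.1 mi
D→E: 49.0 mi
The shortest leg is C–D at 23.1 mi.

C–D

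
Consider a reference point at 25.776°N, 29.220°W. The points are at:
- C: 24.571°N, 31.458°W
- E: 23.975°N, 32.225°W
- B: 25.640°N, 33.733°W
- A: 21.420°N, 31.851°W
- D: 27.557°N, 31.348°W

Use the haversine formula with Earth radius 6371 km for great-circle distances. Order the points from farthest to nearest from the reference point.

Computing each great-circle distance from 25.776°N, 29.220°W:
A 21.420°N, 31.851°W: 553.6 km
B 25.640°N, 33.733°W: 452.4 km
E 23.975°N, 32.225°W: 363.3 km
D 27.557°N, 31.348°W: 289.7 km
C 24.571°N, 31.458°W: 262.1 km

A, B, E, D, C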